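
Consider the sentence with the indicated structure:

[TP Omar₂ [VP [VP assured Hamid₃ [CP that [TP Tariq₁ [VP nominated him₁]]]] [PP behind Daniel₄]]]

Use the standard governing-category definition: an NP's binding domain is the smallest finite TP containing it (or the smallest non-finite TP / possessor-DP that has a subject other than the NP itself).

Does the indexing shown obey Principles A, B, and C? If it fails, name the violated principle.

The two coindexed NPs are *Tariq₁* and *him₁*.
*him₁* is a pronoun. Its binding domain is the embedded TP, whose subject is Tariq₁.
*Tariq₁* c-commands it within that domain and carries the same index.
The pronoun is locally bound → Principle B violation.

Principle B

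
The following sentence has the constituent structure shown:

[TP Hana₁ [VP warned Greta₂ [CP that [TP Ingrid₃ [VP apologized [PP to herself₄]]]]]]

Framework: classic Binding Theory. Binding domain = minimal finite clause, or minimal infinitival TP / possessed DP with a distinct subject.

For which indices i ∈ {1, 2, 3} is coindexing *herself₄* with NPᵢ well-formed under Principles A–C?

{3}

*herself* is an anaphor, so Principle A applies: it must be bound in its binding domain.
Binding domain of *herself₄*: the embedded TP, whose subject is Ingrid₃.
*Hana₁* c-commands the anaphor but is outside its binding domain → cannot satisfy Principle A.
*Greta₂* c-commands the anaphor but is outside its binding domain → cannot satisfy Principle A.
*Ingrid₃* c-commands the anaphor within its binding domain → licit binder.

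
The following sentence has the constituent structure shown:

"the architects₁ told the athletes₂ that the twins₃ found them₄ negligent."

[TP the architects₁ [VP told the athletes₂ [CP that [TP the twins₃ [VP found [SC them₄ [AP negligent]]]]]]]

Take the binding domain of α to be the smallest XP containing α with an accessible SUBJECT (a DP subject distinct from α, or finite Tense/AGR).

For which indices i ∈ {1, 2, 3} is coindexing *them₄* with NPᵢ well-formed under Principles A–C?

{1, 2}

*them* is a pronoun, so Principle B applies: it must be free in its binding domain.
Binding domain of *them₄*: the embedded TP, whose subject is the twins₃.
*the architects₁* c-commands the pronoun but from outside its binding domain, and is not c-commanded by it → coindexation permitted.
*the athletes₂* c-commands the pronoun but from outside its binding domain, and is not c-commanded by it → coindexation permitted.
*the twins₃* c-commands the pronoun within its binding domain → coindexation would violate Principle B.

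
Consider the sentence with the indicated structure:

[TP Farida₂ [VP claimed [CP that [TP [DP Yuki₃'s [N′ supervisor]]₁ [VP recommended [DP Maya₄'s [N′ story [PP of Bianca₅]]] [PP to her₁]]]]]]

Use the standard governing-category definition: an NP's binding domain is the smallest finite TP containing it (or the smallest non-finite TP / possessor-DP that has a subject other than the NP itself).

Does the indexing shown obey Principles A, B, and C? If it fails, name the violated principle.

The two coindexed NPs are *[Yuki₃'s supervisor]₁* and *her₁*.
*her₁* is a pronoun. Its binding domain is the embedded TP, whose subject is [Yuki₃'s supervisor]₁.
*[Yuki₃'s supervisor]₁* c-commands it within that domain and carries the same index.
The pronoun is locally bound → Principle B violation.

Principle B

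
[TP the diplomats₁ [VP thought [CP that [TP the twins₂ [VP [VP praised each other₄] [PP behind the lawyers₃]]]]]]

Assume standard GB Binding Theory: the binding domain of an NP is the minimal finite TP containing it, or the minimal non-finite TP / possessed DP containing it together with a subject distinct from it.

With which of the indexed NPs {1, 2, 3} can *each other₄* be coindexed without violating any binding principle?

{2}

*each other* is an anaphor, so Principle A applies: it must be bound in its binding domain.
Binding domain of *each other₄*: the embedded TP, whose subject is the twins₂.
*the diplomats₁* c-commands the anaphor but is outside its binding domain → cannot satisfy Principle A.
*the twins₂* c-commands the anaphor within its binding domain → licit binder.
*the lawyers₃* does not c-command the anaphor → cannot bind it.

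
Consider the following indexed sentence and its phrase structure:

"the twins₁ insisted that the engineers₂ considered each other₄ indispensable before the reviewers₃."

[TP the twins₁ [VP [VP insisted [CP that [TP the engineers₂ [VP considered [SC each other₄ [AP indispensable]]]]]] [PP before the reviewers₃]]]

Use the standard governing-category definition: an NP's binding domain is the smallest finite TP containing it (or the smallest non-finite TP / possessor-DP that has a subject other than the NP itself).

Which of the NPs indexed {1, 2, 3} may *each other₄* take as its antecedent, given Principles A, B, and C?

{2}

*each other* is an anaphor, so Principle A applies: it must be bound in its binding domain.
Binding domain of *each other₄*: the embedded TP, whose subject is the engineers₂.
*the twins₁* c-commands the anaphor but is outside its binding domain → cannot satisfy Principle A.
*the engineers₂* c-commands the anaphor within its binding domain → licit binder.
*the reviewers₃* does not c-command the anaphor → cannot bind it.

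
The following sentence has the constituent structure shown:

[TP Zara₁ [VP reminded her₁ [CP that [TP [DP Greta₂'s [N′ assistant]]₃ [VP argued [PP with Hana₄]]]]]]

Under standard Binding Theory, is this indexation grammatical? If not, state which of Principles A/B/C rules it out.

The two coindexed NPs are *Zara₁* and *her₁*.
*her₁* is a pronoun. Its binding domain is the matrix TP, whose subject is Zara₁.
*Zara₁* c-commands it within that domain and carries the same index.
The pronoun is locally bound → Principle B violation.

Principle B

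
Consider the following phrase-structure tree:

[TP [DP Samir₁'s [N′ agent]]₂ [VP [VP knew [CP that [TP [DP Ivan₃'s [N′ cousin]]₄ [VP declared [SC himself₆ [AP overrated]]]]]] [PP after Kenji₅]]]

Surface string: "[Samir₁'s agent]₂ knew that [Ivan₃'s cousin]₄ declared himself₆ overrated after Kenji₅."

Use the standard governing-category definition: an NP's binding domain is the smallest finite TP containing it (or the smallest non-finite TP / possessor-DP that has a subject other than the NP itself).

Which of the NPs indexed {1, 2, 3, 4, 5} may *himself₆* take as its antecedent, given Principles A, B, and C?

{4}

*himself* is an anaphor, so Principle A applies: it must be bound in its binding domain.
Binding domain of *himself₆*: the embedded TP, whose subject is [Ivan₃'s cousin]₄.
*Samir₁* does not c-command the anaphor → cannot bind it.
*[Samir₁'s agent]₂* c-commands the anaphor but is outside its binding domain → cannot satisfy Principle A.
*Ivan₃* does not c-command the anaphor → cannot bind it.
*[Ivan₃'s cousin]₄* c-commands the anaphor within its binding domain → licit binder.
*Kenji₅* does not c-command the anaphor → cannot bind it.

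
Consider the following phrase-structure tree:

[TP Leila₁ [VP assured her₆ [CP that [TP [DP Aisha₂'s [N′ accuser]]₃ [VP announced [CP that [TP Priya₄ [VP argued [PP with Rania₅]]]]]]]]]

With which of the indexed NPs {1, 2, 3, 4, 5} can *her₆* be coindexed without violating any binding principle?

*her* is a pronoun, so Principle B applies: it must be free in its binding domain.
Binding domain of *her₆*: the matrix TP, whose subject is Leila₁.
*Leila₁* c-commands the pronoun within its binding domain → coindexation would violate Principle B.
*Aisha₂*: the pronoun c-commands this R-expression → coindexation would violate Principle C on *Aisha₂*.
*[Aisha₂'s accuser]₃*: the pronoun c-commands this R-expression → coindexation would violate Principle C on *[Aisha₂'s accuser]₃*.
*Priya₄*: the pronoun c-commands this R-expression → coindexation would violate Principle C on *Priya₄*.
*Rania₅*: the pronoun c-commands this R-expression → coindexation would violate Principle C on *Rania₅*.

none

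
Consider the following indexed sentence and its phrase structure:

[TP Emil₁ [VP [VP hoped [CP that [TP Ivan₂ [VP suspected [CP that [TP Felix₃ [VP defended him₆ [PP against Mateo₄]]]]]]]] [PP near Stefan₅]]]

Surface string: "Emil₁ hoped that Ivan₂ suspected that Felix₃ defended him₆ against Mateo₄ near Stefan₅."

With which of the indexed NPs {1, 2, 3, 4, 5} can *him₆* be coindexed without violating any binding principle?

*him* is a pronoun, so Principle B applies: it must be free in its binding domain.
Binding domain of *him₆*: the embedded TP, whose subject is Felix₃.
*Emil₁* c-commands the pronoun but from outside its binding domain, and is not c-commanded by it → coindexation permitted.
*Ivan₂* c-commands the pronoun but from outside its binding domain, and is not c-commanded by it → coindexation permitted.
*Felix₃* c-commands the pronoun within its binding domain → coindexation would violate Principle B.
*Mateo₄*: the pronoun c-commands this R-expression → coindexation would violate Principle C on *Mateo₄*.
*Stefan₅* and the pronoun do not c-command one another → neither Principle B nor Principle C is at stake; coindexation permitted.

{1, 2, 5}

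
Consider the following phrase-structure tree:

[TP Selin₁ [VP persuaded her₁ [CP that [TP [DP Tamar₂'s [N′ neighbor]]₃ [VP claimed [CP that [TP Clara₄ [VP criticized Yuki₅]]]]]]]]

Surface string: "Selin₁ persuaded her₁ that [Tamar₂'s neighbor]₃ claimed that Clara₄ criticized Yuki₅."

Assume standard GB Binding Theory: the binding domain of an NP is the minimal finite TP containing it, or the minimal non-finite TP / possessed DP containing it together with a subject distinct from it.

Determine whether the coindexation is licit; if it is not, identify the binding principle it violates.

The two coindexed NPs are *Selin₁* and *her₁*.
*her₁* is a pronoun. Its binding domain is the matrix TP, whose subject is Selin₁.
*Selin₁* c-commands it within that domain and carries the same index.
The pronoun is locally bound → Principle B violation.

Principle B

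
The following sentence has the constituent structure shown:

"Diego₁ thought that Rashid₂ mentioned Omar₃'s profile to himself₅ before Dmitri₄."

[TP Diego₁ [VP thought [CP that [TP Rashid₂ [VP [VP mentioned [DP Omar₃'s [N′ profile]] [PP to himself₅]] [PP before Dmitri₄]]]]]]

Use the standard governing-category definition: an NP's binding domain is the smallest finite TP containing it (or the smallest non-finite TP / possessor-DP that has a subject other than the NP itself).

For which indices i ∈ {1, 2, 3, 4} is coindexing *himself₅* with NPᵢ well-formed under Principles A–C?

*himself* is an anaphor, so Principle A applies: it must be bound in its binding domain.
Binding domain of *himself₅*: the embedded TP, whose subject is Rashid₂.
*Diego₁* c-commands the anaphor but is outside its binding domain → cannot satisfy Principle A.
*Rashid₂* c-commands the anaphor within its binding domain → licit binder.
*Omar₃* does not c-command the anaphor → cannot bind it.
*Dmitri₄* does not c-command the anaphor → cannot bind it.

{2}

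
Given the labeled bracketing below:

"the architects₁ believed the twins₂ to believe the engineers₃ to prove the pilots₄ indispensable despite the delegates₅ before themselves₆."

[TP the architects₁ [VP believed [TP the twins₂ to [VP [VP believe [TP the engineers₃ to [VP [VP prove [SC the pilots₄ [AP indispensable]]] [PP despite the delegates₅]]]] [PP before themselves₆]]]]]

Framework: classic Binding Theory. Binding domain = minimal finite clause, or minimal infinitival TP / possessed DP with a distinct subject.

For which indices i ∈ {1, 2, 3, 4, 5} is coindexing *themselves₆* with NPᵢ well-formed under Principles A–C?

*themselves* is an anaphor, so Principle A applies: it must be bound in its binding domain.
Binding domain of *themselves₆*: the embedded TP, whose subject is the twins₂.
*the architects₁* c-commands the anaphor but is outside its binding domain → cannot satisfy Principle A.
*the twins₂* c-commands the anaphor within its binding domain → licit binder.
*the engineers₃* does not c-command the anaphor → cannot bind it.
*the pilots₄* does not c-command the anaphor → cannot bind it.
*the delegates₅* does not c-command the anaphor → cannot bind it.

{2}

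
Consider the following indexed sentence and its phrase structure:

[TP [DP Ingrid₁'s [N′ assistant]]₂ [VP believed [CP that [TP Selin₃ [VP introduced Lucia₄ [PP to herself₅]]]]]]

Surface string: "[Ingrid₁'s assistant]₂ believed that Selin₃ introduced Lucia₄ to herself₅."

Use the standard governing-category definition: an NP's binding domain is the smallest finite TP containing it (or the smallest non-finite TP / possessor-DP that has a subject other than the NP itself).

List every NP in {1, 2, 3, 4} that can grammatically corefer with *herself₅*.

{3, 4}

*herself* is an anaphor, so Principle A applies: it must be bound in its binding domain.
Binding domain of *herself₅*: the embedded TP, whose subject is Selin₃.
*Ingrid₁* does not c-command the anaphor → cannot bind it.
*[Ingrid₁'s assistant]₂* c-commands the anaphor but is outside its binding domain → cannot satisfy Principle A.
*Selin₃* c-commands the anaphor within its binding domain → licit binder.
*Lucia₄* c-commands the anaphor within its binding domain → licit binder.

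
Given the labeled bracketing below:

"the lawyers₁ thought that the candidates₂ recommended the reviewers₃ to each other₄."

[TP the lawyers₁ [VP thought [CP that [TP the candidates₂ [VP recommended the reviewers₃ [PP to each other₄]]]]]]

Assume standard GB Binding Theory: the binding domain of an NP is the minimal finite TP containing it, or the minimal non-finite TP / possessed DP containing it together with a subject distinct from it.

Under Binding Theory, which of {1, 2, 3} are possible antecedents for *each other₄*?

{2, 3}

*each other* is an anaphor, so Principle A applies: it must be bound in its binding domain.
Binding domain of *each other₄*: the embedded TP, whose subject is the candidates₂.
*the lawyers₁* c-commands the anaphor but is outside its binding domain → cannot satisfy Principle A.
*the candidates₂* c-commands the anaphor within its binding domain → licit binder.
*the reviewers₃* c-commands the anaphor within its binding domain → licit binder.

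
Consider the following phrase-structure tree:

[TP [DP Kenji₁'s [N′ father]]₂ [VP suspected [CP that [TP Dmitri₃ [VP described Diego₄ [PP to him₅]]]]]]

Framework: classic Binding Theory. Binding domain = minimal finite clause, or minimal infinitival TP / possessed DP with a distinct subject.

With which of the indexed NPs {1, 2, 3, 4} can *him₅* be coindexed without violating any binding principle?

*him* is a pronoun, so Principle B applies: it must be free in its binding domain.
Binding domain of *him₅*: the embedded TP, whose subject is Dmitri₃.
*Kenji₁* and the pronoun do not c-command one another → neither Principle B nor Principle C is at stake; coindexation permitted.
*[Kenji₁'s father]₂* c-commands the pronoun but from outside its binding domain, and is not c-commanded by it → coindexation permitted.
*Dmitri₃* c-commands the pronoun within its binding domain → coindexation would violate Principle B.
*Diego₄* c-commands the pronoun within its binding domain → coindexation would violate Principle B.

{1, 2}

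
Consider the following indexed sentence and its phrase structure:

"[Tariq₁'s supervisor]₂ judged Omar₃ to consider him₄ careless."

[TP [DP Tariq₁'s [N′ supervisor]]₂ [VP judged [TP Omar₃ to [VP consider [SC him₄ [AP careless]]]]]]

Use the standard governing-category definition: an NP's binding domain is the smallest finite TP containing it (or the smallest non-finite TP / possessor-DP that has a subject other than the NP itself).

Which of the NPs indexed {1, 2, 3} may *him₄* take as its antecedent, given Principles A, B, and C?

*him* is a pronoun, so Principle B applies: it must be free in its binding domain.
Binding domain of *him₄*: the embedded TP, whose subject is Omar₃.
*Tariq₁* and the pronoun do not c-command one another → neither Principle B nor Principle C is at stake; coindexation permitted.
*[Tariq₁'s supervisor]₂* c-commands the pronoun but from outside its binding domain, and is not c-commanded by it → coindexation permitted.
*Omar₃* c-commands the pronoun within its binding domain → coindexation would violate Principle B.

{1, 2}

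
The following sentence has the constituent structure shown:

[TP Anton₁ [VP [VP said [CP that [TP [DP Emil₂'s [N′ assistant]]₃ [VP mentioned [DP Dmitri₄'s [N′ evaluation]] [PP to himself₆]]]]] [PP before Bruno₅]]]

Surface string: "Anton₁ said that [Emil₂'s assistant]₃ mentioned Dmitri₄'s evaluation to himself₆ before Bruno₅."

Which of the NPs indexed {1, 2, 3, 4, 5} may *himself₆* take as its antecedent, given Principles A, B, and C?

{3}

*himself* is an anaphor, so Principle A applies: it must be bound in its binding domain.
Binding domain of *himself₆*: the embedded TP, whose subject is [Emil₂'s assistant]₃.
*Anton₁* c-commands the anaphor but is outside its binding domain → cannot satisfy Principle A.
*Emil₂* does not c-command the anaphor → cannot bind it.
*[Emil₂'s assistant]₃* c-commands the anaphor within its binding domain → licit binder.
*Dmitri₄* does not c-command the anaphor → cannot bind it.
*Bruno₅* does not c-command the anaphor → cannot bind it.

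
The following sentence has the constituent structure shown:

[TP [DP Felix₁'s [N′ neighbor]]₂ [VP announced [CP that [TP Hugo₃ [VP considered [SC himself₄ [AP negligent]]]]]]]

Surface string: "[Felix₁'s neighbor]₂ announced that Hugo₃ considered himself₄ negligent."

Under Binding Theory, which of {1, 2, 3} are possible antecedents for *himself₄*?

{3}

*himself* is an anaphor, so Principle A applies: it must be bound in its binding domain.
Binding domain of *himself₄*: the embedded TP, whose subject is Hugo₃.
*Felix₁* does not c-command the anaphor → cannot bind it.
*[Felix₁'s neighbor]₂* c-commands the anaphor but is outside its binding domain → cannot satisfy Principle A.
*Hugo₃* c-commands the anaphor within its binding domain → licit binder.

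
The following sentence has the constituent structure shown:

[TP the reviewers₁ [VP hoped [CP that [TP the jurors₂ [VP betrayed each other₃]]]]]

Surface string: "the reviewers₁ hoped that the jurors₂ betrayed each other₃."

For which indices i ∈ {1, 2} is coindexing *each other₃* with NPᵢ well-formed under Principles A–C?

{2}

*each other* is an anaphor, so Principle A applies: it must be bound in its binding domain.
Binding domain of *each other₃*: the embedded TP, whose subject is the jurors₂.
*the reviewers₁* c-commands the anaphor but is outside its binding domain → cannot satisfy Principle A.
*the jurors₂* c-commands the anaphor within its binding domain → licit binder.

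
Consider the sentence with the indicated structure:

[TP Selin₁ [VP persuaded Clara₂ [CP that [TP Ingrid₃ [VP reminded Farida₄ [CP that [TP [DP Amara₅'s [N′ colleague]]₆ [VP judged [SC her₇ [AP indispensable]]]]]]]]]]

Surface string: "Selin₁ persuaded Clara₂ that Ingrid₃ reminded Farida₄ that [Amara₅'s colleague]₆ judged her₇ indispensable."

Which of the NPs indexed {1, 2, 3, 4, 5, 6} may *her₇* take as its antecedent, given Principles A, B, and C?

{1, 2, 3, 4, 5}

*her* is a pronoun, so Principle B applies: it must be free in its binding domain.
Binding domain of *her₇*: the embedded TP, whose subject is [Amara₅'s colleague]₆.
*Selin₁* c-commands the pronoun but from outside its binding domain, and is not c-commanded by it → coindexation permitted.
*Clara₂* c-commands the pronoun but from outside its binding domain, and is not c-commanded by it → coindexation permitted.
*Ingrid₃* c-commands the pronoun but from outside its binding domain, and is not c-commanded by it → coindexation permitted.
*Farida₄* c-commands the pronoun but from outside its binding domain, and is not c-commanded by it → coindexation permitted.
*Amara₅* and the pronoun do not c-command one another → neither Principle B nor Principle C is at stake; coindexation permitted.
*[Amara₅'s colleague]₆* c-commands the pronoun within its binding domain → coindexation would violate Principle B.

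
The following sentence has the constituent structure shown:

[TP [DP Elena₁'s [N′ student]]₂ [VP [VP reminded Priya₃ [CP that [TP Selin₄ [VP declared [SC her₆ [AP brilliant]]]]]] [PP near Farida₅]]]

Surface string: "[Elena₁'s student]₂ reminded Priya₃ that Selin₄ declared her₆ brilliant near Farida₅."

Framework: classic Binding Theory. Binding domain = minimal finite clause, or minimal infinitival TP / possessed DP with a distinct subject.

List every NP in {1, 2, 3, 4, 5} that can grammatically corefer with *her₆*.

*her* is a pronoun, so Principle B applies: it must be free in its binding domain.
Binding domain of *her₆*: the embedded TP, whose subject is Selin₄.
*Elena₁* and the pronoun do not c-command one another → neither Principle B nor Principle C is at stake; coindexation permitted.
*[Elena₁'s student]₂* c-commands the pronoun but from outside its binding domain, and is not c-commanded by it → coindexation permitted.
*Priya₃* c-commands the pronoun but from outside its binding domain, and is not c-commanded by it → coindexation permitted.
*Selin₄* c-commands the pronoun within its binding domain → coindexation would violate Principle B.
*Farida₅* and the pronoun do not c-command one another → neither Principle B nor Principle C is at stake; coindexation permitted.

{1, 2, 3, 5}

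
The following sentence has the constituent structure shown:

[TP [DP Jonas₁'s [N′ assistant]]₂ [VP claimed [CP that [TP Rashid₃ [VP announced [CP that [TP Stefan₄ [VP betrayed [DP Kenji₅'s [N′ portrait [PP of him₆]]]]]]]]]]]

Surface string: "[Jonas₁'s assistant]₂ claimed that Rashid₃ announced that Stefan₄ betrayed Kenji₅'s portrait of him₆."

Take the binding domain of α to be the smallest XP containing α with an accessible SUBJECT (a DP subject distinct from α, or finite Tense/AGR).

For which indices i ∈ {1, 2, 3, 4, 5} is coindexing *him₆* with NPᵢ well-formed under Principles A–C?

{1, 2, 3, 4}

*him* is a pronoun, so Principle B applies: it must be free in its binding domain.
Binding domain of *him₆*: the possessed DP, whose subject is Kenji₅.
*Jonas₁* and the pronoun do not c-command one another → neither Principle B nor Principle C is at stake; coindexation permitted.
*[Jonas₁'s assistant]₂* c-commands the pronoun but from outside its binding domain, and is not c-commanded by it → coindexation permitted.
*Rashid₃* c-commands the pronoun but from outside its binding domain, and is not c-commanded by it → coindexation permitted.
*Stefan₄* c-commands the pronoun but from outside its binding domain, and is not c-commanded by it → coindexation permitted.
*Kenji₅* c-commands the pronoun within its binding domain → coindexation would violate Principle B.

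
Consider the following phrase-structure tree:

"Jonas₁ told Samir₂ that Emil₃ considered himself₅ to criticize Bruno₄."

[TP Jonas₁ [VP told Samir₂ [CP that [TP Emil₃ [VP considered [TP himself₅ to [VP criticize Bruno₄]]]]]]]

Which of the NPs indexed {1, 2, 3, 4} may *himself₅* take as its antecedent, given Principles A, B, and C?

*himself* is an anaphor, so Principle A applies: it must be bound in its binding domain.
Binding domain of *himself₅*: the embedded TP, whose subject is Emil₃.
*Jonas₁* c-commands the anaphor but is outside its binding domain → cannot satisfy Principle A.
*Samir₂* c-commands the anaphor but is outside its binding domain → cannot satisfy Principle A.
*Emil₃* c-commands the anaphor within its binding domain → licit binder.
*Bruno₄* does not c-command the anaphor → cannot bind it.

{3}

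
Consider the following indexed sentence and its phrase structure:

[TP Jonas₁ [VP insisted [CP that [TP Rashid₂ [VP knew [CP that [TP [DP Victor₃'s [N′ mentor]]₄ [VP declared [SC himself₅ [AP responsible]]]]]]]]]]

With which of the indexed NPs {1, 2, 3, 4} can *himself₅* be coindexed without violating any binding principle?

*himself* is an anaphor, so Principle A applies: it must be bound in its binding domain.
Binding domain of *himself₅*: the embedded TP, whose subject is [Victor₃'s mentor]₄.
*Jonas₁* c-commands the anaphor but is outside its binding domain → cannot satisfy Principle A.
*Rashid₂* c-commands the anaphor but is outside its binding domain → cannot satisfy Principle A.
*Victor₃* does not c-command the anaphor → cannot bind it.
*[Victor₃'s mentor]₄* c-commands the anaphor within its binding domain → licit binder.

{4}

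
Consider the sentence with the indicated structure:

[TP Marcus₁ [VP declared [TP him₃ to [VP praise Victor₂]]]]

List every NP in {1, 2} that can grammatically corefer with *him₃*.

none

*him* is a pronoun, so Principle B applies: it must be free in its binding domain.
Binding domain of *him₃*: the matrix TP, whose subject is Marcus₁.
*Marcus₁* c-commands the pronoun within its binding domain → coindexation would violate Principle B.
*Victor₂*: the pronoun c-commands this R-expression → coindexation would violate Principle C on *Victor₂*.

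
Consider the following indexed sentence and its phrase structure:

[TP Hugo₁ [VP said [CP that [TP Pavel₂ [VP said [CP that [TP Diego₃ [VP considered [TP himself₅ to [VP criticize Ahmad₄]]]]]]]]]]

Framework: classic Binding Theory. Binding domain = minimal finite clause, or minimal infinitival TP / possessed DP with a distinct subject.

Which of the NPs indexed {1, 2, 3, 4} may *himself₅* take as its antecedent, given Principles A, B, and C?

*himself* is an anaphor, so Principle A applies: it must be bound in its binding domain.
Binding domain of *himself₅*: the embedded TP, whose subject is Diego₃.
*Hugo₁* c-commands the anaphor but is outside its binding domain → cannot satisfy Principle A.
*Pavel₂* c-commands the anaphor but is outside its binding domain → cannot satisfy Principle A.
*Diego₃* c-commands the anaphor within its binding domain → licit binder.
*Ahmad₄* does not c-command the anaphor → cannot bind it.

{3}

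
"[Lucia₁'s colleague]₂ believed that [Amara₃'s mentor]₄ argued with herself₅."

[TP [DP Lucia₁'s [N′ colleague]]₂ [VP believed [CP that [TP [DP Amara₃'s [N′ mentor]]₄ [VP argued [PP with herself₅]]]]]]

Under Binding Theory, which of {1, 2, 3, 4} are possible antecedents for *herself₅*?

*herself* is an anaphor, so Principle A applies: it must be bound in its binding domain.
Binding domain of *herself₅*: the embedded TP, whose subject is [Amara₃'s mentor]₄.
*Lucia₁* does not c-command the anaphor → cannot bind it.
*[Lucia₁'s colleague]₂* c-commands the anaphor but is outside its binding domain → cannot satisfy Principle A.
*Amara₃* does not c-command the anaphor → cannot bind it.
*[Amara₃'s mentor]₄* c-commands the anaphor within its binding domain → licit binder.

{4}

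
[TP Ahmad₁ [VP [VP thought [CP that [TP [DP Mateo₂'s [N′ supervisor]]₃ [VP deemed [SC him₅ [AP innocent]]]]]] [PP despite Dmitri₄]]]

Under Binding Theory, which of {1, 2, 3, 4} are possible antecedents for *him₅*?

{1, 2, 4}

*him* is a pronoun, so Principle B applies: it must be free in its binding domain.
Binding domain of *him₅*: the embedded TP, whose subject is [Mateo₂'s supervisor]₃.
*Ahmad₁* c-commands the pronoun but from outside its binding domain, and is not c-commanded by it → coindexation permitted.
*Mateo₂* and the pronoun do not c-command one another → neither Principle B nor Principle C is at stake; coindexation permitted.
*[Mateo₂'s supervisor]₃* c-commands the pronoun within its binding domain → coindexation would violate Principle B.
*Dmitri₄* and the pronoun do not c-command one another → neither Principle B nor Principle C is at stake; coindexation permitted.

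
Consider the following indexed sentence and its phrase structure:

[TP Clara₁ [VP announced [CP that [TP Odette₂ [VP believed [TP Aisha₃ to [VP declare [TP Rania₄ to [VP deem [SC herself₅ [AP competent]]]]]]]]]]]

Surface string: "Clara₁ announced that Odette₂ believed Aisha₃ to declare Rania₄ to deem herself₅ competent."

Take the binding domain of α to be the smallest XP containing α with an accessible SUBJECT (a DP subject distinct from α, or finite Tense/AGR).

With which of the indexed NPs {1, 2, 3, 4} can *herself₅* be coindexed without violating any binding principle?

*herself* is an anaphor, so Principle A applies: it must be bound in its binding domain.
Binding domain of *herself₅*: the embedded TP, whose subject is Rania₄.
*Clara₁* c-commands the anaphor but is outside its binding domain → cannot satisfy Principle A.
*Odette₂* c-commands the anaphor but is outside its binding domain → cannot satisfy Principle A.
*Aisha₃* c-commands the anaphor but is outside its binding domain → cannot satisfy Principle A.
*Rania₄* c-commands the anaphor within its binding domain → licit binder.

{4}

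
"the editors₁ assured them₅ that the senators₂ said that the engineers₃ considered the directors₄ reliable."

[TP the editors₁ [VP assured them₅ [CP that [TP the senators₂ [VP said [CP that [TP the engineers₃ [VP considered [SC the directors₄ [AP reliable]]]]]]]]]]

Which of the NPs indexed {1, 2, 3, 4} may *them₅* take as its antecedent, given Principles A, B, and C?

none

*them* is a pronoun, so Principle B applies: it must be free in its binding domain.
Binding domain of *them₅*: the matrix TP, whose subject is the editors₁.
*the editors₁* c-commands the pronoun within its binding domain → coindexation would violate Principle B.
*the senators₂*: the pronoun c-commands this R-expression → coindexation would violate Principle C on *the senators₂*.
*the engineers₃*: the pronoun c-commands this R-expression → coindexation would violate Principle C on *the engineers₃*.
*the directors₄*: the pronoun c-commands this R-expression → coindexation would violate Principle C on *the directors₄*.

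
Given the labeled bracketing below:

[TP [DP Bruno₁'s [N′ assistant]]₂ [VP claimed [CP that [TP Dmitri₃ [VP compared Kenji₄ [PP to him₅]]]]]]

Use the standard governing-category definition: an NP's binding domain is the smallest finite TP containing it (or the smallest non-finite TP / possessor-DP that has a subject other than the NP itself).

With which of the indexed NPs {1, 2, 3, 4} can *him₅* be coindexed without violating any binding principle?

*him* is a pronoun, so Principle B applies: it must be free in its binding domain.
Binding domain of *him₅*: the embedded TP, whose subject is Dmitri₃.
*Bruno₁* and the pronoun do not c-command one another → neither Principle B nor Principle C is at stake; coindexation permitted.
*[Bruno₁'s assistant]₂* c-commands the pronoun but from outside its binding domain, and is not c-commanded by it → coindexation permitted.
*Dmitri₃* c-commands the pronoun within its binding domain → coindexation would violate Principle B.
*Kenji₄* c-commands the pronoun within its binding domain → coindexation would violate Principle B.

{1, 2}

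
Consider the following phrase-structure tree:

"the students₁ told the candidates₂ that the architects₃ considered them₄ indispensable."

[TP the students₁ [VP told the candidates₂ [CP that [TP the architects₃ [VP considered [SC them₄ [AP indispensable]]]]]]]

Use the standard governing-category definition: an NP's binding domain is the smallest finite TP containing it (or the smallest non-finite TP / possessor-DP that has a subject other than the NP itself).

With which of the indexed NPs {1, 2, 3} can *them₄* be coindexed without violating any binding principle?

*them* is a pronoun, so Principle B applies: it must be free in its binding domain.
Binding domain of *them₄*: the embedded TP, whose subject is the architects₃.
*the students₁* c-commands the pronoun but from outside its binding domain, and is not c-commanded by it → coindexation permitted.
*the candidates₂* c-commands the pronoun but from outside its binding domain, and is not c-commanded by it → coindexation permitted.
*the architects₃* c-commands the pronoun within its binding domain → coindexation would violate Principle B.

{1, 2}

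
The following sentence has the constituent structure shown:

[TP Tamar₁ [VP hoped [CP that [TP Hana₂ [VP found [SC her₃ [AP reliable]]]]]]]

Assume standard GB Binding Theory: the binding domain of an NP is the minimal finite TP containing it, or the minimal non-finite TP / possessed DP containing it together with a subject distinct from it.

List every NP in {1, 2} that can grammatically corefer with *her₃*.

{1}

*her* is a pronoun, so Principle B applies: it must be free in its binding domain.
Binding domain of *her₃*: the embedded TP, whose subject is Hana₂.
*Tamar₁* c-commands the pronoun but from outside its binding domain, and is not c-commanded by it → coindexation permitted.
*Hana₂* c-commands the pronoun within its binding domain → coindexation would violate Principle B.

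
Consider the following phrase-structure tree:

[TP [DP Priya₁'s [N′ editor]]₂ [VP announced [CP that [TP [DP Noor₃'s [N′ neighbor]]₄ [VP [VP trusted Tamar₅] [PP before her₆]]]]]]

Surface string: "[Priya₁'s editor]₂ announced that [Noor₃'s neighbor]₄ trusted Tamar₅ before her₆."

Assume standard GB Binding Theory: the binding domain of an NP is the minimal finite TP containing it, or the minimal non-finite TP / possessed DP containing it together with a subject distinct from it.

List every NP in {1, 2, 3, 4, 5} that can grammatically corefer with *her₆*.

*her* is a pronoun, so Principle B applies: it must be free in its binding domain.
Binding domain of *her₆*: the embedded TP, whose subject is [Noor₃'s neighbor]₄.
*Priya₁* and the pronoun do not c-command one another → neither Principle B nor Principle C is at stake; coindexation permitted.
*[Priya₁'s editor]₂* c-commands the pronoun but from outside its binding domain, and is not c-commanded by it → coindexation permitted.
*Noor₃* and the pronoun do not c-command one another → neither Principle B nor Principle C is at stake; coindexation permitted.
*[Noor₃'s neighbor]₄* c-commands the pronoun within its binding domain → coindexation would violate Principle B.
*Tamar₅* and the pronoun do not c-command one another → neither Principle B nor Principle C is at stake; coindexation permitted.

{1, 2, 3, 5}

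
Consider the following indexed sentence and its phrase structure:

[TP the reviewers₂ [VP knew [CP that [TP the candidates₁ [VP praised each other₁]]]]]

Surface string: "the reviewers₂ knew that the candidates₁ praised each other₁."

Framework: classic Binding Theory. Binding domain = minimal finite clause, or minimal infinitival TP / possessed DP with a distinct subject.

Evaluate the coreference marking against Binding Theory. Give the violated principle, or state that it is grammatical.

The two coindexed NPs are *the candidates₁* and *each other₁*.
*each other₁* is an anaphor; its binding domain is the embedded TP, whose subject is the candidates₁. *the candidates₁* c-commands it within that domain and shares its index, so Principle A is satisfied.
*the candidates₁* is an R-expression; *each other₁* does not c-command it, and no other NP shares its index, so Principle C is satisfied.
All principles are respected.

grammatical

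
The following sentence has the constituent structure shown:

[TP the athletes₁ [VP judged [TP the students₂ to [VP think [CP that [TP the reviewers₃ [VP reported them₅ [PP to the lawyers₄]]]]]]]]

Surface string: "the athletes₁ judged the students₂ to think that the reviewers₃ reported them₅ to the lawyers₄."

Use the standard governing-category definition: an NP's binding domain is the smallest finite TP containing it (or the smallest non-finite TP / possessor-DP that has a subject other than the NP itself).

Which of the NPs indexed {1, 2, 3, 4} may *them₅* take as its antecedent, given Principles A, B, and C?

*them* is a pronoun, so Principle B applies: it must be free in its binding domain.
Binding domain of *them₅*: the embedded TP, whose subject is the reviewers₃.
*the athletes₁* c-commands the pronoun but from outside its binding domain, and is not c-commanded by it → coindexation permitted.
*the students₂* c-commands the pronoun but from outside its binding domain, and is not c-commanded by it → coindexation permitted.
*the reviewers₃* c-commands the pronoun within its binding domain → coindexation would violate Principle B.
*the lawyers₄*: the pronoun c-commands this R-expression → coindexation would violate Principle C on *the lawyers₄*.

{1, 2}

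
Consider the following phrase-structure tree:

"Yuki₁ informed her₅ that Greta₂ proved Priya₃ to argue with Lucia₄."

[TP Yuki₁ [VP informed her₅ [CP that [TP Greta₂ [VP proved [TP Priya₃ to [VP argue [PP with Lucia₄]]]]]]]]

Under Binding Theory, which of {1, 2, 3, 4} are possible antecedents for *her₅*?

none

*her* is a pronoun, so Principle B applies: it must be free in its binding domain.
Binding domain of *her₅*: the matrix TP, whose subject is Yuki₁.
*Yuki₁* c-commands the pronoun within its binding domain → coindexation would violate Principle B.
*Greta₂*: the pronoun c-commands this R-expression → coindexation would violate Principle C on *Greta₂*.
*Priya₃*: the pronoun c-commands this R-expression → coindexation would violate Principle C on *Priya₃*.
*Lucia₄*: the pronoun c-commands this R-expression → coindexation would violate Principle C on *Lucia₄*.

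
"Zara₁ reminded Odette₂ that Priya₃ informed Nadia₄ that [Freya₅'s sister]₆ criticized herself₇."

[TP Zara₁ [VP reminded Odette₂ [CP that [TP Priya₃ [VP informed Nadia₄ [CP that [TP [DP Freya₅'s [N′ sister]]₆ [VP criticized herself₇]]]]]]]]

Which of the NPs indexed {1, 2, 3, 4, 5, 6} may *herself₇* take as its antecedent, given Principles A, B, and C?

*herself* is an anaphor, so Principle A applies: it must be bound in its binding domain.
Binding domain of *herself₇*: the embedded TP, whose subject is [Freya₅'s sister]₆.
*Zara₁* c-commands the anaphor but is outside its binding domain → cannot satisfy Principle A.
*Odette₂* c-commands the anaphor but is outside its binding domain → cannot satisfy Principle A.
*Priya₃* c-commands the anaphor but is outside its binding domain → cannot satisfy Principle A.
*Nadia₄* c-commands the anaphor but is outside its binding domain → cannot satisfy Principle A.
*Freya₅* does not c-command the anaphor → cannot bind it.
*[Freya₅'s sister]₆* c-commands the anaphor within its binding domain → licit binder.

{6}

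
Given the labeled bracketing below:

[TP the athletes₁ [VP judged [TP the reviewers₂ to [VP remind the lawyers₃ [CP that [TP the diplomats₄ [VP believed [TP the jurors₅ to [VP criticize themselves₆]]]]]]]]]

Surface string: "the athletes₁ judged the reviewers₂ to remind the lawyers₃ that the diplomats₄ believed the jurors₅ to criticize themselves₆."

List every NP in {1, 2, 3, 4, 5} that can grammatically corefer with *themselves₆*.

{5}

*themselves* is an anaphor, so Principle A applies: it must be bound in its binding domain.
Binding domain of *themselves₆*: the embedded TP, whose subject is the jurors₅.
*the athletes₁* c-commands the anaphor but is outside its binding domain → cannot satisfy Principle A.
*the reviewers₂* c-commands the anaphor but is outside its binding domain → cannot satisfy Principle A.
*the lawyers₃* c-commands the anaphor but is outside its binding domain → cannot satisfy Principle A.
*the diplomats₄* c-commands the anaphor but is outside its binding domain → cannot satisfy Principle A.
*the jurors₅* c-commands the anaphor within its binding domain → licit binder.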